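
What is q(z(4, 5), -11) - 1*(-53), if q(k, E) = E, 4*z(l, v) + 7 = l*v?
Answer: 42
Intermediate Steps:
z(l, v) = -7/4 + l*v/4 (z(l, v) = -7/4 + (l*v)/4 = -7/4 + l*v/4)
q(z(4, 5), -11) - 1*(-53) = -11 - 1*(-53) = -11 + 53 = 42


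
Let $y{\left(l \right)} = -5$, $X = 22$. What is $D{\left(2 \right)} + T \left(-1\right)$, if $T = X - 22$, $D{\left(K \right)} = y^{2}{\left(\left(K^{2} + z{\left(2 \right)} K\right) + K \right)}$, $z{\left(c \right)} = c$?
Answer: $25$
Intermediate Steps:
$D{\left(K \right)} = 25$ ($D{\left(K \right)} = \left(-5\right)^{2} = 25$)
$T = 0$ ($T = 22 - 22 = 0$)
$D{\left(2 \right)} + T \left(-1\right) = 25 + 0 \left(-1\right) = 25 + 0 = 25$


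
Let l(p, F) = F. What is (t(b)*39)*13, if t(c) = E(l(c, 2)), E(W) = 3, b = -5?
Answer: 1521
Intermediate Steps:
t(c) = 3
(t(b)*39)*13 = (3*39)*13 = 117*13 = 1521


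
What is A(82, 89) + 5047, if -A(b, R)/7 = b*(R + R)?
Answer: -97125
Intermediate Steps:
A(b, R) = -14*R*b (A(b, R) = -7*b*(R + R) = -7*b*2*R = -14*R*b)
A(82, 89) + 5047 = -14*89*82 + 5047 = -102172 + 5047 = -97125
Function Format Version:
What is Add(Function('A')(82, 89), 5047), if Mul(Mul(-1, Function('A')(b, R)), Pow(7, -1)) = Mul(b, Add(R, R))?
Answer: -97125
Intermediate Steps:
Function('A')(b, R) = Mul(-14, R, b) (Function('A')(b, R) = Mul(-7, Mul(b, Add(R, R))) = Mul(-7, Mul(b, Mul(2, R))) = Mul(-7, Mul(2, R, b)) = Mul(-14, R, b))
Add(Function('A')(82, 89), 5047) = Add(Mul(-14, 89, 82), 5047) = Add(-102172, 5047) = -97125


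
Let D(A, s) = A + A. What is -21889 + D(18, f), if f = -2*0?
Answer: -21853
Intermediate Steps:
f = 0
D(A, s) = 2*A
-21889 + D(18, f) = -21889 + 2*18 = -21889 + 36 = -21853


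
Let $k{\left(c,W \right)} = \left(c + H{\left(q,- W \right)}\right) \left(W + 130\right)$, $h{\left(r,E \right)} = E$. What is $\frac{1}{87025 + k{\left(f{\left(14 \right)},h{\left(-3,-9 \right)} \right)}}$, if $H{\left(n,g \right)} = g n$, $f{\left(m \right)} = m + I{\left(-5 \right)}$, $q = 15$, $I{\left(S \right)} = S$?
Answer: $\frac{1}{104449} \approx 9.5741 \cdot 10^{-6}$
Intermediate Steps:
$f{\left(m \right)} = -5 + m$ ($f{\left(m \right)} = m - 5 = -5 + m$)
$k{\left(c,W \right)} = \left(130 + W\right) \left(c - 15 W\right)$ ($k{\left(c,W \right)} = \left(c + - W 15\right) \left(W + 130\right) = \left(c - 15 W\right) \left(130 + W\right) = \left(130 + W\right) \left(c - 15 W\right)$)
$\frac{1}{87025 + k{\left(f{\left(14 \right)},h{\left(-3,-9 \right)} \right)}} = \frac{1}{87025 - \left(-17550 + 1215 - 121 \left(-5 + 14\right)\right)} = \frac{1}{87025 + \left(17550 - 1215 + 130 \cdot 9 - 81\right)} = \frac{1}{87025 + \left(17550 - 1215 + 1170 - 81\right)} = \frac{1}{87025 + 17424} = \frac{1}{104449}$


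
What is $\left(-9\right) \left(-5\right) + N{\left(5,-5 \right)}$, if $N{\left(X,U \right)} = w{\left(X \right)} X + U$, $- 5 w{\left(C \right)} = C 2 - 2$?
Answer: $32$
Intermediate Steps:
$w{\left(C \right)} = \frac{2}{5} - \frac{2 C}{5}$ ($w{\left(C \right)} = - \frac{C 2 - 2}{5} = - \frac{2 C - 2}{5} = - \frac{-2 + 2 C}{5} = \frac{2}{5} - \frac{2 C}{5}$)
$N{\left(X,U \right)} = U + X \left(\frac{2}{5} - \frac{2 X}{5}\right)$ ($N{\left(X,U \right)} = \left(\frac{2}{5} - \frac{2 X}{5}\right) X + U = X \left(\frac{2}{5} - \frac{2 X}{5}\right) + U = U + X \left(\frac{2}{5} - \frac{2 X}{5}\right)$)
$\left(-9\right) \left(-5\right) + N{\left(5,-5 \right)} = \left(-9\right) \left(-5\right) - \left(5 + 2 \left(-1 + 5\right)\right) = 45 - \left(5 + 2 \cdot 4\right) = 45 - 13 = 32$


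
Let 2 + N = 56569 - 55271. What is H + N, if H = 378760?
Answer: 380056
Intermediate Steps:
N = 1296 (N = -2 + (56569 - 55271) = -2 + 1298 = 1296)
H + N = 378760 + 1296 = 380056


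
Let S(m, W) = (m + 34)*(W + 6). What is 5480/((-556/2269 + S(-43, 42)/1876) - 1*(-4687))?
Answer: 5831602280/4987216791 ≈ 1.1693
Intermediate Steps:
S(m, W) = (6 + W)*(34 + m) (S(m, W) = (34 + m)*(6 + W) = (6 + W)*(34 + m))
5480/((-556/2269 + S(-43, 42)/1876) - 1*(-4687)) = 5480/((-556/2269 + (204 + 6*(-43) + 34*42 + 42*(-43))/1876) - 1*(-4687)) = 5480/((-556*1/2269 + (204 - 258 + 1428 - 1806)*(1/1876)) + 4687) = 5480/((-556/2269 - 432*1/1876) + 4687) = 5480/((-556/2269 - 108/469) + 4687) = 5480/(-505816/1064161 + 4687) = 5480/(4987216791/1064161) = 5480*(1064161/4987216791) = 5831602280/4987216791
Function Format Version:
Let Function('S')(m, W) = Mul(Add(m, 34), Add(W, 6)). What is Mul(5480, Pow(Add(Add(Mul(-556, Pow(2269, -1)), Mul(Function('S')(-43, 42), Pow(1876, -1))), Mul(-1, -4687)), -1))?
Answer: Rational(5831602280, 4987216791) ≈ 1.1693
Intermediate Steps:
Function('S')(m, W) = Mul(Add(6, W), Add(34, m)) (Function('S')(m, W) = Mul(Add(34, m), Add(6, W)) = Mul(Add(6, W), Add(34, m)))
Mul(5480, Pow(Add(Add(Mul(-556, Pow(2269, -1)), Mul(Function('S')(-43, 42), Pow(1876, -1))), Mul(-1, -4687)), -1)) = Mul(5480, Pow(Add(Add(Mul(-556, Pow(2269, -1)), Mul(Add(204, Mul(6, -43), Mul(34, 42), Mul(42, -43)), Pow(1876, -1))), Mul(-1, -4687)), -1)) = Mul(5480, Pow(Add(Add(Mul(-556, Rational(1, 2269)), Mul(Add(204, -258, 1428, -1806), Rational(1, 1876))), 4687), -1)) = Mul(5480, Pow(Add(Add(Rational(-556, 2269), Mul(-432, Rational(1, 1876))), 4687), -1)) = Mul(5480, Pow(Add(Add(Rational(-556, 2269), Rational(-108, 469)), 4687), -1)) = Mul(5480, Pow(Add(Rational(-505816, 1064161), 4687), -1)) = Mul(5480, Pow(Rational(4987216791, 1064161), -1)) = Mul(5480, Rational(1064161, 4987216791)) = Rational(5831602280, 4987216791)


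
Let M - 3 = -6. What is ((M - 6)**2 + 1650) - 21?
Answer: 1710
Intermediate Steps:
M = -3 (M = 3 - 6 = -3)
((M - 6)**2 + 1650) - 21 = ((-3 - 6)**2 + 1650) - 21 = ((-9)**2 + 1650) - 21 = (81 + 1650) - 21 = 1731 - 21 = 1710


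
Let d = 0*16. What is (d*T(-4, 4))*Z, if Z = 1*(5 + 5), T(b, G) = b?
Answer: 0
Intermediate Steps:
Z = 10 (Z = 1*10 = 10)
d = 0
(d*T(-4, 4))*Z = (0*(-4))*10 = 0*10 = 0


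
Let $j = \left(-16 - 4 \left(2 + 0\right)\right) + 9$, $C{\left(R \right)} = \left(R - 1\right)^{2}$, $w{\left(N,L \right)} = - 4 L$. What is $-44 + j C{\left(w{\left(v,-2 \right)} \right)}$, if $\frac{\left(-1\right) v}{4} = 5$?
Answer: $-779$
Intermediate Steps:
$v = -20$ ($v = \left(-4\right) 5 = -20$)
$C{\left(R \right)} = \left(-1 + R\right)^{2}$
$j = -15$ ($j = \left(-16 - 8\right) + 9 = -24 + 9 = -15$)
$-44 + j C{\left(w{\left(v,-2 \right)} \right)} = -44 - 15 \left(-1 - -8\right)^{2} = -44 - 15 \left(-1 + 8\right)^{2} = -44 - 15 \cdot 7^{2} = -44 - 735 = -779$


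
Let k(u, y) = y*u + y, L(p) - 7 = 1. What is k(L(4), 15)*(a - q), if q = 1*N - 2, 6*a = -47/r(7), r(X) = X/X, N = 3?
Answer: -2385/2 ≈ -1192.5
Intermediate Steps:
r(X) = 1
L(p) = 8 (L(p) = 7 + 1 = 8)
k(u, y) = y + u*y (k(u, y) = u*y + y = y + u*y)
a = -47/6 (a = (-47/1)/6 = (-47*1)/6 = (⅙)*(-47) = -47/6 ≈ -7.8333)
q = 1 (q = 1*3 - 2 = 3 - 2 = 1)
k(L(4), 15)*(a - q) = (15*(1 + 8))*(-47/6 - 1*1) = (15*9)*(-47/6 - 1) = 135*(-53/6) = -2385/2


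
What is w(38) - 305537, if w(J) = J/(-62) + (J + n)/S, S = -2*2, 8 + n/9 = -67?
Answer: -37866917/124 ≈ -3.0538e+5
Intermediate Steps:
n = -675 (n = -72 + 9*(-67) = -72 - 603 = -675)
S = -4
w(J) = 675/4 - 33*J/124 (w(J) = J/(-62) + (J - 675)/(-4) = J*(-1/62) + (-675 + J)*(-¼) = -J/62 + (675/4 - J/4) = 675/4 - 33*J/124)
w(38) - 305537 = (675/4 - 33/124*38) - 305537 = (675/4 - 627/62) - 305537 = 19671/124 - 305537 = -37866917/124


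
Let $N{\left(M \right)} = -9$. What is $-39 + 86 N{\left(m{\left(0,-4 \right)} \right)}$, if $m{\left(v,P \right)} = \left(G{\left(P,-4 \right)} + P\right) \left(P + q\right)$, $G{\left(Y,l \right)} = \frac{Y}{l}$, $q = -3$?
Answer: $-813$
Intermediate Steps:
$m{\left(v,P \right)} = \frac{3 P \left(-3 + P\right)}{4}$ ($m{\left(v,P \right)} = \left(\frac{P}{-4} + P\right) \left(P - 3\right) = \left(P \left(- \frac{1}{4}\right) + P\right) \left(-3 + P\right) = \left(- \frac{P}{4} + P\right) \left(-3 + P\right) = \frac{3 P}{4} \left(-3 + P\right) = \frac{3 P \left(-3 + P\right)}{4}$)
$-39 + 86 N{\left(m{\left(0,-4 \right)} \right)} = -39 + 86 \left(-9\right) = -39 - 774 = -813$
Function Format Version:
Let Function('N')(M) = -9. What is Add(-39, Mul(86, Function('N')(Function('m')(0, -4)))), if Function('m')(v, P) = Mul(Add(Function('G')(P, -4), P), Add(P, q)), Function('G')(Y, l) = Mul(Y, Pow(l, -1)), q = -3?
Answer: -813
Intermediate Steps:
Function('m')(v, P) = Mul(Rational(3, 4), P, Add(-3, P)) (Function('m')(v, P) = Mul(Add(Mul(P, Pow(-4, -1)), P), Add(P, -3)) = Mul(Add(Mul(P, Rational(-1, 4)), P), Add(-3, P)) = Mul(Add(Mul(Rational(-1, 4), P), P), Add(-3, P)) = Mul(Mul(Rational(3, 4), P), Add(-3, P)) = Mul(Rational(3, 4), P, Add(-3, P)))
Add(-39, Mul(86, Function('N')(Function('m')(0, -4)))) = Add(-39, Mul(86, -9)) = Add(-39, -774) = -813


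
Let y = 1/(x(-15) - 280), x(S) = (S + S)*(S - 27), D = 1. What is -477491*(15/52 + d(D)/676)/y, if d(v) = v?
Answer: -22929117820/169 ≈ -1.3568e+8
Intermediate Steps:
x(S) = 2*S*(-27 + S) (x(S) = (2*S)*(-27 + S) = 2*S*(-27 + S))
y = 1/980 (y = 1/(2*(-15)*(-27 - 15) - 280) = 1/(2*(-15)*(-42) - 280) = 1/(1260 - 280) = 1/980 ≈ 0.0010204)
-477491*(15/52 + d(D)/676)/y = -477491/((676/(1 - 15*(-13)))*(1/980)) = -477491/((676/(1 + 195))*(1/980)) = -477491/((676/196)*(1/980)) = -477491/((676*(1/196))*(1/980)) = -477491/((169/49)*(1/980)) = -477491/169/48020 = -477491*48020/169 = -22929117820/169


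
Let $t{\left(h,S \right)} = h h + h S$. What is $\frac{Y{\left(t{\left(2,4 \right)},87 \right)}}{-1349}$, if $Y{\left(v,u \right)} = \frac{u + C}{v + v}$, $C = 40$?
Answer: $- \frac{127}{32376} \approx -0.0039227$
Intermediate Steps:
$t{\left(h,S \right)} = h^{2} + S h$
$Y{\left(v,u \right)} = \frac{40 + u}{2 v}$ ($Y{\left(v,u \right)} = \frac{u + 40}{v + v} = \frac{40 + u}{2 v}$)
$\frac{Y{\left(t{\left(2,4 \right)},87 \right)}}{-1349} = \frac{\frac{1}{2} \frac{1}{2 \left(4 + 2\right)} \left(40 + 87\right)}{-1349} = \frac{1}{2} \frac{1}{2 \cdot 6} \cdot 127 \left(- \frac{1}{1349}\right) = \frac{1}{2} \cdot \frac{1}{12} \cdot 127 \left(- \frac{1}{1349}\right) = \frac{127}{24} \left(- \frac{1}{1349}\right) = - \frac{127}{32376}$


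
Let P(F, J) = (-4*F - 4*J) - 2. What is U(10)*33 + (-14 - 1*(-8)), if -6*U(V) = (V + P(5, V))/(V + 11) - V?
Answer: 1315/21 ≈ 62.619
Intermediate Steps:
P(F, J) = -2 - 4*F - 4*J
U(V) = V/6 - (-22 - 3*V)/(6*(11 + V)) (U(V) = -((V + (-2 - 4*5 - 4*V))/(V + 11) - V)/6 = -((V + (-2 - 20 - 4*V))/(11 + V) - V)/6 = -((V + (-22 - 4*V))/(11 + V) - V)/6 = -((-22 - 3*V)/(11 + V) - V)/6 = -(-V + (-22 - 3*V)/(11 + V))/6 = V/6 - (-22 - 3*V)/(6*(11 + V)))
U(10)*33 + (-14 - 1*(-8)) = ((22 + 10² + 14*10)/(6*(11 + 10)))*33 + (-14 - 1*(-8)) = ((⅙)*(22 + 100 + 140)/21)*33 + (-14 + 8) = ((⅙)*(1/21)*262)*33 - 6 = (131/63)*33 - 6 = 1441/21 - 6 = 1315/21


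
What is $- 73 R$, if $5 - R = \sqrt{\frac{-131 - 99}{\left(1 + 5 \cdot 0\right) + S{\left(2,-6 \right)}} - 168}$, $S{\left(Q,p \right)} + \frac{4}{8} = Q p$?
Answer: $-365 + 146 i \sqrt{37} \approx -365.0 + 888.08 i$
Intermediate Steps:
$S{\left(Q,p \right)} = - \frac{1}{2} + Q p$
$R = 5 - 2 i \sqrt{37}$ ($R = 5 - \sqrt{\frac{-131 - 99}{\left(1 + 5 \cdot 0\right) + \left(- \frac{1}{2} + 2 \left(-6\right)\right)} - 168} = 5 - \sqrt{- \frac{230}{\left(1 + 0\right) - \frac{25}{2}} - 168} = 5 - \sqrt{- \frac{230}{1 - \frac{25}{2}} - 168} = 5 - \sqrt{- \frac{230}{- \frac{23}{2}} - 168} = 5 - \sqrt{\left(-230\right) \left(- \frac{2}{23}\right) - 168} = 5 - \sqrt{20 - 168} = 5 - \sqrt{-148} = 5 - 2 i \sqrt{37} \approx 5.0 - 12.166 i$)
$- 73 R = - 73 \left(5 - 2 i \sqrt{37}\right) = -365 + 146 i \sqrt{37}$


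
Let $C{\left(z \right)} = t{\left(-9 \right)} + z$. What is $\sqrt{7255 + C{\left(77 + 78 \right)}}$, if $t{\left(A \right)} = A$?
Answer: $\sqrt{7401} \approx 86.029$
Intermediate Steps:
$C{\left(z \right)} = -9 + z$
$\sqrt{7255 + C{\left(77 + 78 \right)}} = \sqrt{7255 + \left(-9 + \left(77 + 78\right)\right)} = \sqrt{7255 + \left(-9 + 155\right)} = \sqrt{7255 + 146} = \sqrt{7401}$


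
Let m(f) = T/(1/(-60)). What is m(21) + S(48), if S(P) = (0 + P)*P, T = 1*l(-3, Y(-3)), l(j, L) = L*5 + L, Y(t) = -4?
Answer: 3744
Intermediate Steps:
l(j, L) = 6*L (l(j, L) = 5*L + L = 6*L)
T = -24 (T = 1*(6*(-4)) = 1*(-24) = -24)
S(P) = P² (S(P) = P*P = P²)
m(f) = 1440 (m(f) = -24/(1/(-60)) = -24/(-1/60) = -24*(-60) = 1440)
m(21) + S(48) = 1440 + 48² = 1440 + 2304 = 3744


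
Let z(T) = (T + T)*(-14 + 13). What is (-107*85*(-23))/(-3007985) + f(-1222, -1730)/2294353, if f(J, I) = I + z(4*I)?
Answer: -88703506791/1380275881741 ≈ -0.064265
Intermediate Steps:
z(T) = -2*T (z(T) = (2*T)*(-1) = -2*T)
f(J, I) = -7*I (f(J, I) = I - 8*I = -7*I)
(-107*85*(-23))/(-3007985) + f(-1222, -1730)/2294353 = (-107*85*(-23))/(-3007985) - 7*(-1730)/2294353 = -9095*(-23)*(-1/3007985) + 12110*(1/2294353) = 209185*(-1/3007985) + 12110/2294353 = -41837/601597 + 12110/2294353 = -88703506791/1380275881741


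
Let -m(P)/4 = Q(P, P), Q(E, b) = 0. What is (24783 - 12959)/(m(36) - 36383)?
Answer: -11824/36383 ≈ -0.32499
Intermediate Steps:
m(P) = 0 (m(P) = -4*0 = 0)
(24783 - 12959)/(m(36) - 36383) = (24783 - 12959)/(0 - 36383) = 11824/(-36383) = 11824*(-1/36383) = -11824/36383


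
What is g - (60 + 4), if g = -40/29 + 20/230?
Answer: -43550/667 ≈ -65.292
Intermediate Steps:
g = -862/667 (g = -40*1/29 + 20*(1/230) = -40/29 + 2/23 = -862/667 ≈ -1.2924)
g - (60 + 4) = -862/667 - (60 + 4) = -862/667 - 1*64 = -862/667 - 64 = -43550/667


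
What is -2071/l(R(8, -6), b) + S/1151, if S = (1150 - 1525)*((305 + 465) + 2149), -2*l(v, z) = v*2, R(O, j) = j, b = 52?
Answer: -8951471/6906 ≈ -1296.2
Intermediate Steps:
l(v, z) = -v (l(v, z) = -v*2/2 = -v)
S = -1094625 (S = -375*(770 + 2149) = -375*2919 = -1094625)
-2071/l(R(8, -6), b) + S/1151 = -2071/((-1*(-6))) - 1094625/1151 = -2071/6 - 1094625*1/1151 = -2071*1/6 - 1094625/1151 = -2071/6 - 1094625/1151 = -8951471/6906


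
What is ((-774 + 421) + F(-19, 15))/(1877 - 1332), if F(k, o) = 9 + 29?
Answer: -63/109 ≈ -0.57798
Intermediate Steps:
F(k, o) = 38
((-774 + 421) + F(-19, 15))/(1877 - 1332) = ((-774 + 421) + 38)/(1877 - 1332) = (-353 + 38)/545 = -315*1/545 = -63/109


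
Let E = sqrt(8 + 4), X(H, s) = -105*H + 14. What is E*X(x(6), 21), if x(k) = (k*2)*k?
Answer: -15092*sqrt(3) ≈ -26140.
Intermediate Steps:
x(k) = 2*k**2 (x(k) = (2*k)*k = 2*k**2)
X(H, s) = 14 - 105*H
E = 2*sqrt(3) (E = sqrt(12) = 2*sqrt(3) ≈ 3.4641)
E*X(x(6), 21) = (2*sqrt(3))*(14 - 210*6**2) = (2*sqrt(3))*(14 - 210*36) = (2*sqrt(3))*(14 - 105*72) = (2*sqrt(3))*(14 - 7560) = (2*sqrt(3))*(-7546) = -15092*sqrt(3)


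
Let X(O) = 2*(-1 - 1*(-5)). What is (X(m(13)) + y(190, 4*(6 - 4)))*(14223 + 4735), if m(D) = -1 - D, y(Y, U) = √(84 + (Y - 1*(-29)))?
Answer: 151664 + 18958*√303 ≈ 4.8166e+5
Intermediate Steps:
y(Y, U) = √(113 + Y) (y(Y, U) = √(84 + (Y + 29)) = √(84 + (29 + Y)) = √(113 + Y))
X(O) = 8 (X(O) = 2*(-1 + 5) = 2*4 = 8)
(X(m(13)) + y(190, 4*(6 - 4)))*(14223 + 4735) = (8 + √(113 + 190))*(14223 + 4735) = (8 + √303)*18958 = 151664 + 18958*√303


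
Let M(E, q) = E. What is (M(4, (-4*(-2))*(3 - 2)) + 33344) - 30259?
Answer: 3089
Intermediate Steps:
(M(4, (-4*(-2))*(3 - 2)) + 33344) - 30259 = (4 + 33344) - 30259 = 33348 - 30259 = 3089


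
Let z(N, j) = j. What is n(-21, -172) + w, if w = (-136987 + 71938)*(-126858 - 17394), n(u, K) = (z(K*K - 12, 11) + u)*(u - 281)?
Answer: 9383451368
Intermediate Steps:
n(u, K) = (-281 + u)*(11 + u) (n(u, K) = (11 + u)*(u - 281) = (11 + u)*(-281 + u) = (-281 + u)*(11 + u))
w = 9383448348 (w = -65049*(-144252) = 9383448348)
n(-21, -172) + w = (-3091 + (-21)**2 - 270*(-21)) + 9383448348 = (-3091 + 441 + 5670) + 9383448348 = 3020 + 9383448348 = 9383451368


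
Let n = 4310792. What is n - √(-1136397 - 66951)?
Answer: 4310792 - 2*I*√300837 ≈ 4.3108e+6 - 1097.0*I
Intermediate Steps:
n - √(-1136397 - 66951) = 4310792 - √(-1136397 - 66951) = 4310792 - √(-1203348) = 4310792 - 2*I*√300837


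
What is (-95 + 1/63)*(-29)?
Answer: 173536/63 ≈ 2754.5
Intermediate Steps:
(-95 + 1/63)*(-29) = -5984/63*(-29) = 173536/63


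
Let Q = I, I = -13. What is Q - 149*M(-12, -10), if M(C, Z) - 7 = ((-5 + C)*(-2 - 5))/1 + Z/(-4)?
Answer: -38319/2 ≈ -19160.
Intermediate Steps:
Q = -13
M(C, Z) = 42 - 7*C - Z/4 (M(C, Z) = 7 + (((-5 + C)*(-2 - 5))/1 + Z/(-4)) = 7 + (((-5 + C)*(-7))*1 + Z*(-1/4)) = 7 + ((35 - 7*C)*1 - Z/4) = 7 + ((35 - 7*C) - Z/4) = 7 + (35 - 7*C - Z/4) = 42 - 7*C - Z/4)
Q - 149*M(-12, -10) = -13 - 149*(42 - 7*(-12) - 1/4*(-10)) = -13 - 149*(42 + 84 + 5/2) = -13 - 149*257/2 = -13 - 38293/2 = -38319/2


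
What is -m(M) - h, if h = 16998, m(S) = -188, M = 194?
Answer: -16810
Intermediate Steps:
-m(M) - h = -1*(-188) - 1*16998 = 188 - 16998 = -16810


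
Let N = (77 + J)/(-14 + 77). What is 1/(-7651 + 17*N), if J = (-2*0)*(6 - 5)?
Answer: -9/68672 ≈ -0.00013106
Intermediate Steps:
J = 0 (J = 0*1 = 0)
N = 11/9 (N = (77 + 0)/(-14 + 77) = 77/63 = 77*(1/63) = 11/9 ≈ 1.2222)
1/(-7651 + 17*N) = 1/(-7651 + 17*(11/9)) = 1/(-7651 + 187/9) = 1/(-68672/9) = -9/68672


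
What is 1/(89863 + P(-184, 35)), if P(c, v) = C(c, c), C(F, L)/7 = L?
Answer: 1/88575 ≈ 1.1290e-5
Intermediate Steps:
C(F, L) = 7*L
P(c, v) = 7*c
1/(89863 + P(-184, 35)) = 1/(89863 + 7*(-184)) = 1/(89863 - 1288) = 1/88575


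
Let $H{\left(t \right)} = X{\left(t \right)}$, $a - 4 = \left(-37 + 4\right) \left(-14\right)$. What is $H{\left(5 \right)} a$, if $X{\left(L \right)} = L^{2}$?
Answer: $11650$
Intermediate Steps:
$a = 466$ ($a = 4 + \left(-37 + 4\right) \left(-14\right) = 4 - -462 = 4 + 462 = 466$)
$H{\left(t \right)} = t^{2}$
$H{\left(5 \right)} a = 5^{2} \cdot 466 = 25 \cdot 466 = 11650$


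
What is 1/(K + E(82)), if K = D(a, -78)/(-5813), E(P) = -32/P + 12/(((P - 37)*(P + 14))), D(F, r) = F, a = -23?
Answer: -85799880/32905067 ≈ -2.6075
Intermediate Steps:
E(P) = -32/P + 12/((-37 + P)*(14 + P)) (E(P) = -32/P + 12/(((-37 + P)*(14 + P))) = -32/P + 12*(1/((-37 + P)*(14 + P))) = -32/P + 12/((-37 + P)*(14 + P)))
K = 23/5813 (K = -23/(-5813) = -23*(-1/5813) = 23/5813 ≈ 0.0039566)
1/(K + E(82)) = 1/(23/5813 + 4*(-4144 - 187*82 + 8*82²)/(82*(518 - 1*82² + 23*82))) = 1/(23/5813 + 4*(1/82)*(-4144 - 15334 + 8*6724)/(518 - 1*6724 + 1886)) = 1/(23/5813 + 4*(1/82)*(-4144 - 15334 + 53792)/(518 - 6724 + 1886)) = 1/(23/5813 + 4*(1/82)*34314/(-4320)) = 1/(23/5813 + 4*(1/82)*(-1/4320)*34314) = 1/(23/5813 - 5719/14760) = 1/(-32905067/85799880) = -85799880/32905067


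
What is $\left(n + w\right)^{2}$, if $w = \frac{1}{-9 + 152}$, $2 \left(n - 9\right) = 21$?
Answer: $\frac{31125241}{81796} \approx 380.52$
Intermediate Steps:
$n = \frac{39}{2}$ ($n = 9 + \frac{1}{2} \cdot 21 = 9 + \frac{21}{2} = \frac{39}{2} \approx 19.5$)
$w = \frac{1}{143} \approx 0.006993$
$\left(n + w\right)^{2} = \left(\frac{39}{2} + \frac{1}{143}\right)^{2} = \left(\frac{5579}{286}\right)^{2} = \frac{31125241}{81796}$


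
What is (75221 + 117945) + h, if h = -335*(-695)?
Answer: 425991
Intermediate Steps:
h = 232825
(75221 + 117945) + h = (75221 + 117945) + 232825 = 193166 + 232825 = 425991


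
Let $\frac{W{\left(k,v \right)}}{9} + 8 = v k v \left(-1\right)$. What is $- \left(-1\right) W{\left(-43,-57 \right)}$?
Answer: $1257291$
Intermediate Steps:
$W{\left(k,v \right)} = -72 - 9 k v^{2}$ ($W{\left(k,v \right)} = -72 + 9 v k v \left(-1\right) = -72 + 9 k v^{2} \left(-1\right) = -72 + 9 \left(- k v^{2}\right) = -72 - 9 k v^{2}$)
$- \left(-1\right) W{\left(-43,-57 \right)} = - \left(-1\right) \left(-72 - - 387 \left(-57\right)^{2}\right) = - \left(-1\right) \left(-72 - \left(-387\right) 3249\right) = - \left(-1\right) \left(-72 + 1257363\right) = - \left(-1\right) 1257291 = \left(-1\right) \left(-1257291\right) = 1257291$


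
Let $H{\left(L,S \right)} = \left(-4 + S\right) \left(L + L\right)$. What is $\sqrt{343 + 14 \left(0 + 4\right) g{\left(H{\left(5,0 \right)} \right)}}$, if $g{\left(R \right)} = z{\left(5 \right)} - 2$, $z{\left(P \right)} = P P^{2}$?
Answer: $\sqrt{7231} \approx 85.035$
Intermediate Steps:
$z{\left(P \right)} = P^{3}$
$H{\left(L,S \right)} = 2 L \left(-4 + S\right)$ ($H{\left(L,S \right)} = \left(-4 + S\right) 2 L = 2 L \left(-4 + S\right)$)
$g{\left(R \right)} = 123$ ($g{\left(R \right)} = 5^{3} - 2 = 125 - 2 = 123$)
$\sqrt{343 + 14 \left(0 + 4\right) g{\left(H{\left(5,0 \right)} \right)}} = \sqrt{343 + 14 \left(0 + 4\right) 123} = \sqrt{343 + 14 \cdot 4 \cdot 123} = \sqrt{343 + 14 \cdot 492} = \sqrt{343 + 6888} = \sqrt{7231}$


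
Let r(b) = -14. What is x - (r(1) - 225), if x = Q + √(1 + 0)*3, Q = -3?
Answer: 239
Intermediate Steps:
x = 0 (x = -3 + √(1 + 0)*3 = -3 + √1*3 = -3 + 1*3 = -3 + 3 = 0)
x - (r(1) - 225) = 0 - (-14 - 225) = 0 - 1*(-239) = 0 + 239 = 239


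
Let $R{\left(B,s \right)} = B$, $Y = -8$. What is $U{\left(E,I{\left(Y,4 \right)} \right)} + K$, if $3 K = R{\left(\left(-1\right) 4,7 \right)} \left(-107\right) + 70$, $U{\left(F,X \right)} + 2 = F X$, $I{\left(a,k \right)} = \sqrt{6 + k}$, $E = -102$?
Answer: $164 - 102 \sqrt{10} \approx -158.55$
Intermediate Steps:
$U{\left(F,X \right)} = -2 + F X$
$K = 166$ ($K = \frac{\left(-1\right) 4 \left(-107\right) + 70}{3} = \frac{\left(-4\right) \left(-107\right) + 70}{3} = \frac{428 + 70}{3} = \frac{1}{3} \cdot 498 = 166$)
$U{\left(E,I{\left(Y,4 \right)} \right)} + K = \left(-2 - 102 \sqrt{6 + 4}\right) + 166 = \left(-2 - 102 \sqrt{10}\right) + 166 = 164 - 102 \sqrt{10}$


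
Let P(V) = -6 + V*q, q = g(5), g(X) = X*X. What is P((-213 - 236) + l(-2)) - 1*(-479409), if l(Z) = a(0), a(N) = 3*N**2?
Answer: 468178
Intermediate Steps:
g(X) = X**2
q = 25 (q = 5**2 = 25)
l(Z) = 0 (l(Z) = 3*0**2 = 3*0 = 0)
P(V) = -6 + 25*V (P(V) = -6 + V*25 = -6 + 25*V)
P((-213 - 236) + l(-2)) - 1*(-479409) = (-6 + 25*((-213 - 236) + 0)) - 1*(-479409) = (-6 + 25*(-449 + 0)) + 479409 = (-6 + 25*(-449)) + 479409 = (-6 - 11225) + 479409 = -11231 + 479409 = 468178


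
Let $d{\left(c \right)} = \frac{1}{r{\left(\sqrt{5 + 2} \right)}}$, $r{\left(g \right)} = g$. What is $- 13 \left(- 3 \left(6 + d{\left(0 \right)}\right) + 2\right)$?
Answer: $208 + \frac{39 \sqrt{7}}{7} \approx 222.74$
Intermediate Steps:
$d{\left(c \right)} = \frac{\sqrt{7}}{7}$ ($d{\left(c \right)} = \frac{1}{\sqrt{5 + 2}} = \frac{1}{\sqrt{7}} = \frac{\sqrt{7}}{7}$)
$- 13 \left(- 3 \left(6 + d{\left(0 \right)}\right) + 2\right) = - 13 \left(- 3 \left(6 + \frac{\sqrt{7}}{7}\right) + 2\right) = - 13 \left(\left(-18 - \frac{3 \sqrt{7}}{7}\right) + 2\right) = - 13 \left(-16 - \frac{3 \sqrt{7}}{7}\right) = 208 + \frac{39 \sqrt{7}}{7}$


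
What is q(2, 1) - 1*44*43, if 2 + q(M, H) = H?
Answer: -1893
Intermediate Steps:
q(M, H) = -2 + H
q(2, 1) - 1*44*43 = (-2 + 1) - 1*44*43 = -1 - 44*43 = -1 - 1892 = -1893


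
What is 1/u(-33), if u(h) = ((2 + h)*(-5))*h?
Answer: -1/5115 ≈ -0.00019550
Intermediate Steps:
u(h) = h*(-10 - 5*h) (u(h) = (-10 - 5*h)*h = h*(-10 - 5*h))
1/u(-33) = 1/(-5*(-33)*(2 - 33)) = 1/(-5*(-33)*(-31)) = 1/(-5115) = -1/5115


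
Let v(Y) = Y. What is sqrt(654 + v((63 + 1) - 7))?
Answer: 3*sqrt(79) ≈ 26.665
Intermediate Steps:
sqrt(654 + v((63 + 1) - 7)) = sqrt(654 + ((63 + 1) - 7)) = sqrt(654 + (64 - 7)) = sqrt(654 + 57) = sqrt(711) = 3*sqrt(79)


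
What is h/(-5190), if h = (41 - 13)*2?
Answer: -28/2595 ≈ -0.010790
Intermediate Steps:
h = 56 (h = 28*2 = 56)
h/(-5190) = 56/(-5190) = 56*(-1/5190) = -28/2595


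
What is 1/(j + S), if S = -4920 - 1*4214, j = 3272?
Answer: -1/5862 ≈ -0.00017059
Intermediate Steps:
S = -9134 (S = -4920 - 4214 = -9134)
1/(j + S) = 1/(3272 - 9134) = 1/(-5862) = -1/5862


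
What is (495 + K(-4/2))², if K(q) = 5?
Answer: 250000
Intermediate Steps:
(495 + K(-4/2))² = (495 + 5)² = 500² = 250000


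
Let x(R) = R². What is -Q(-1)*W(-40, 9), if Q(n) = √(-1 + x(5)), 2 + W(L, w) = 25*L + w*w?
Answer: 1842*√6 ≈ 4512.0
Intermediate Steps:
W(L, w) = -2 + w² + 25*L (W(L, w) = -2 + (25*L + w*w) = -2 + (25*L + w²) = -2 + (w² + 25*L) = -2 + w² + 25*L)
Q(n) = 2*√6 (Q(n) = √(-1 + 5²) = √(-1 + 25) = √24 = 2*√6)
-Q(-1)*W(-40, 9) = -2*√6*(-2 + 9² + 25*(-40)) = -2*√6*(-2 + 81 - 1000) = -2*√6*(-921) = -(-1842)*√6 = 1842*√6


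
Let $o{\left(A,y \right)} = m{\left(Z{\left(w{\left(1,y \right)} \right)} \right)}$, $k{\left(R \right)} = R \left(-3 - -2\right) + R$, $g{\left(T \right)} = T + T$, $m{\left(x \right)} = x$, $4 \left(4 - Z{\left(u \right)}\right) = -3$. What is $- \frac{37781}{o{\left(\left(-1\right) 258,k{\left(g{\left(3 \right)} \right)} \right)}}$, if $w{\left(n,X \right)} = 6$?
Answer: $- \frac{151124}{19} \approx -7953.9$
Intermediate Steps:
$Z{\left(u \right)} = \frac{19}{4}$ ($Z{\left(u \right)} = 4 - - \frac{3}{4} = 4 + \frac{3}{4} = \frac{19}{4}$)
$g{\left(T \right)} = 2 T$
$k{\left(R \right)} = 0$ ($k{\left(R \right)} = R \left(-3 + 2\right) + R = R \left(-1\right) + R = - R + R = 0$)
$o{\left(A,y \right)} = \frac{19}{4}$
$- \frac{37781}{o{\left(\left(-1\right) 258,k{\left(g{\left(3 \right)} \right)} \right)}} = - \frac{37781}{\frac{19}{4}} = \left(-37781\right) \frac{4}{19} = - \frac{151124}{19}$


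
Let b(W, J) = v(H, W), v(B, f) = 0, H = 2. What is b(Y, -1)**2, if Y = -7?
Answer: 0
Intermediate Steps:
b(W, J) = 0
b(Y, -1)**2 = 0**2 = 0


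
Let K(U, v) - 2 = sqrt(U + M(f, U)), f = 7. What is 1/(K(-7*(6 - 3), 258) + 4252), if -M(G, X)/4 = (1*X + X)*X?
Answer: 1418/6033355 - 13*I*sqrt(21)/18100065 ≈ 0.00023503 - 3.2913e-6*I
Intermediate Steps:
M(G, X) = -8*X**2 (M(G, X) = -4*(1*X + X)*X = -4*(X + X)*X = -4*2*X*X = -8*X**2)
K(U, v) = 2 + sqrt(U - 8*U**2)
1/(K(-7*(6 - 3), 258) + 4252) = 1/((2 + sqrt((-7*(6 - 3))*(1 - (-56)*(6 - 3)))) + 4252) = 1/((2 + sqrt((-7*3)*(1 - (-56)*3))) + 4252) = 1/((2 + sqrt(-21*(1 - 8*(-21)))) + 4252) = 1/((2 + sqrt(-21*(1 + 168))) + 4252) = 1/((2 + sqrt(-21*169)) + 4252) = 1/((2 + sqrt(-3549)) + 4252) = 1/((2 + 13*I*sqrt(21)) + 4252) = 1/(4254 + 13*I*sqrt(21))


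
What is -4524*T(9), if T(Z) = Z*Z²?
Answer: -3297996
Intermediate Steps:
T(Z) = Z³
-4524*T(9) = -4524*9³ = -4524*729 = -3297996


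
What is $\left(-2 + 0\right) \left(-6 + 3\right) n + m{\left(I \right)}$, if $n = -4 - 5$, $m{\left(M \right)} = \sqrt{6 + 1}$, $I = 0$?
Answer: $-54 + \sqrt{7} \approx -51.354$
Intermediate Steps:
$m{\left(M \right)} = \sqrt{7}$
$n = -9$ ($n = -4 - 5 = -9$)
$\left(-2 + 0\right) \left(-6 + 3\right) n + m{\left(I \right)} = \left(-2 + 0\right) \left(-6 + 3\right) \left(-9\right) + \sqrt{7} = \left(-2\right) \left(-3\right) \left(-9\right) + \sqrt{7} = 6 \left(-9\right) + \sqrt{7} = -54 + \sqrt{7}$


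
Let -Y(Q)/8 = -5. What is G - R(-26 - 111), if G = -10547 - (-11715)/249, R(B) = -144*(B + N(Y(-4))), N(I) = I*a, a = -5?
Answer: -4899320/83 ≈ -59028.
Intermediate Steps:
Y(Q) = 40 (Y(Q) = -8*(-5) = 40)
N(I) = -5*I (N(I) = I*(-5) = -5*I)
R(B) = 28800 - 144*B (R(B) = -144*(B - 5*40) = -144*(B - 200) = -144*(-200 + B) = 28800 - 144*B)
G = -871496/83 (G = -10547 - (-11715)/249 = -10547 - 1*(-3905/83) = -10547 + 3905/83 = -871496/83 ≈ -10500.)
G - R(-26 - 111) = -871496/83 - (28800 - 144*(-26 - 111)) = -871496/83 - (28800 - 144*(-137)) = -871496/83 - (28800 + 19728) = -871496/83 - 1*48528 = -871496/83 - 48528 = -4899320/83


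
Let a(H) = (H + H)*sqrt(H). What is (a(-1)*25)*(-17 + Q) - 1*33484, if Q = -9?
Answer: -33484 + 1300*I ≈ -33484.0 + 1300.0*I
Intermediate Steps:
a(H) = 2*H**(3/2) (a(H) = (2*H)*sqrt(H) = 2*H**(3/2))
(a(-1)*25)*(-17 + Q) - 1*33484 = ((2*(-1)**(3/2))*25)*(-17 - 9) - 1*33484 = ((2*(-I))*25)*(-26) - 33484 = (-2*I*25)*(-26) - 33484 = -50*I*(-26) - 33484 = 1300*I - 33484 = -33484 + 1300*I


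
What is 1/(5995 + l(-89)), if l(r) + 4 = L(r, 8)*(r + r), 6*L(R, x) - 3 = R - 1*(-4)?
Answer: 3/25271 ≈ 0.00011871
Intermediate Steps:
L(R, x) = 7/6 + R/6 (L(R, x) = 1/2 + (R - 1*(-4))/6 = 1/2 + (R + 4)/6 = 1/2 + (4 + R)/6 = 1/2 + (2/3 + R/6) = 7/6 + R/6)
l(r) = -4 + 2*r*(7/6 + r/6) (l(r) = -4 + (7/6 + r/6)*(r + r) = -4 + (7/6 + r/6)*(2*r) = -4 + 2*r*(7/6 + r/6))
1/(5995 + l(-89)) = 1/(5995 + (-4 + (1/3)*(-89)*(7 - 89))) = 1/(5995 + (-4 + (1/3)*(-89)*(-82))) = 1/(5995 + (-4 + 7298/3)) = 1/(5995 + 7286/3) = 1/(25271/3) = 3/25271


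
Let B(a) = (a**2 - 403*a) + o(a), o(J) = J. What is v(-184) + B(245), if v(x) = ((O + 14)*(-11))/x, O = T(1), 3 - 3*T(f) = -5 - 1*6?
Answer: -2654008/69 ≈ -38464.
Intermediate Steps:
T(f) = 14/3 (T(f) = 1 - (-5 - 1*6)/3 = 1 - (-5 - 6)/3 = 1 - 1/3*(-11) = 1 + 11/3 = 14/3)
O = 14/3 ≈ 4.6667
v(x) = -616/(3*x) (v(x) = ((14/3 + 14)*(-11))/x = ((56/3)*(-11))/x = -616/(3*x))
B(a) = a**2 - 402*a (B(a) = (a**2 - 403*a) + a = a**2 - 402*a)
v(-184) + B(245) = -616/3/(-184) + 245*(-402 + 245) = -616/3*(-1/184) + 245*(-157) = 77/69 - 38465 = -2654008/69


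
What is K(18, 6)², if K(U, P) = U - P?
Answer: 144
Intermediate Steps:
K(18, 6)² = (18 - 1*6)² = (18 - 6)² = 12² = 144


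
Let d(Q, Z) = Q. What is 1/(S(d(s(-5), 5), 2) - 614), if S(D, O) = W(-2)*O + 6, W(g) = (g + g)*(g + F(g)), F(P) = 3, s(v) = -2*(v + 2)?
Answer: -1/616 ≈ -0.0016234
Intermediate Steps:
s(v) = -4 - 2*v (s(v) = -2*(2 + v) = -4 - 2*v)
W(g) = 2*g*(3 + g) (W(g) = (g + g)*(g + 3) = (2*g)*(3 + g) = 2*g*(3 + g))
S(D, O) = 6 - 4*O (S(D, O) = (2*(-2)*(3 - 2))*O + 6 = (2*(-2)*1)*O + 6 = -4*O + 6 = 6 - 4*O)
1/(S(d(s(-5), 5), 2) - 614) = 1/((6 - 4*2) - 614) = 1/((6 - 8) - 614) = 1/(-2 - 614) = 1/(-616) = -1/616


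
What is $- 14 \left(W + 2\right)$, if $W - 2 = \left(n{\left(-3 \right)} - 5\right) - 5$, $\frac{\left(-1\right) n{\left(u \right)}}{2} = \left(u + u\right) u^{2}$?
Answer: $-1428$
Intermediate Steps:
$n{\left(u \right)} = - 4 u^{3}$ ($n{\left(u \right)} = - 2 \left(u + u\right) u^{2} = - 2 \cdot 2 u u^{2} = - 2 \cdot 2 u^{3} = - 4 u^{3}$)
$W = 100$ ($W = 2 - \left(10 - 108\right) = 2 - -98 = 2 + \left(\left(108 - 5\right) - 5\right) = 2 + \left(103 - 5\right) = 2 + 98 = 100$)
$- 14 \left(W + 2\right) = - 14 \left(100 + 2\right) = \left(-14\right) 102 = -1428$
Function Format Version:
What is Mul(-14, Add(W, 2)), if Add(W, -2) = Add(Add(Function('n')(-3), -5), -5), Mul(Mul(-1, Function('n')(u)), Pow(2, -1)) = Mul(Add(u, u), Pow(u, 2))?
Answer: -1428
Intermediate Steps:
Function('n')(u) = Mul(-4, Pow(u, 3)) (Function('n')(u) = Mul(-2, Mul(Add(u, u), Pow(u, 2))) = Mul(-2, Mul(Mul(2, u), Pow(u, 2))) = Mul(-2, Mul(2, Pow(u, 3))) = Mul(-4, Pow(u, 3)))
W = 100 (W = Add(2, Add(Add(Mul(-4, Pow(-3, 3)), -5), -5)) = Add(2, Add(Add(Mul(-4, -27), -5), -5)) = Add(2, Add(Add(108, -5), -5)) = Add(2, Add(103, -5)) = Add(2, 98) = 100)
Mul(-14, Add(W, 2)) = Mul(-14, Add(100, 2)) = Mul(-14, 102) = -1428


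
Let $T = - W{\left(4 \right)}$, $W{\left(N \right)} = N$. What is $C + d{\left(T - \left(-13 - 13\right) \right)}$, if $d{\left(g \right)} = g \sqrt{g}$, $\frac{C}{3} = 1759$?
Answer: $5277 + 22 \sqrt{22} \approx 5380.2$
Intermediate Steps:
$C = 5277$ ($C = 3 \cdot 1759 = 5277$)
$T = -4$ ($T = \left(-1\right) 4 = -4$)
$d{\left(g \right)} = g^{\frac{3}{2}}$
$C + d{\left(T - \left(-13 - 13\right) \right)} = 5277 + \left(-4 - \left(-13 - 13\right)\right)^{\frac{3}{2}} = 5277 + \left(-4 - -26\right)^{\frac{3}{2}} = 5277 + \left(-4 + 26\right)^{\frac{3}{2}} = 5277 + 22^{\frac{3}{2}} = 5277 + 22 \sqrt{22}$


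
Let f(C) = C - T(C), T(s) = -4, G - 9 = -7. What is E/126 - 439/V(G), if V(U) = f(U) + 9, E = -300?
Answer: -3323/105 ≈ -31.648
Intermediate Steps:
G = 2 (G = 9 - 7 = 2)
f(C) = 4 + C (f(C) = C - 1*(-4) = C + 4 = 4 + C)
V(U) = 13 + U (V(U) = (4 + U) + 9 = 13 + U)
E/126 - 439/V(G) = -300/126 - 439/(13 + 2) = -300*1/126 - 439/15 = -50/21 - 439*1/15 = -50/21 - 439/15 = -3323/105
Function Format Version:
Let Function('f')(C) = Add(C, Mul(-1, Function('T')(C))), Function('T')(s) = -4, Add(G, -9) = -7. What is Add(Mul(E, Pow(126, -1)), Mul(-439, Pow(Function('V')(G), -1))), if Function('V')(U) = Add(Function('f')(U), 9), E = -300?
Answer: Rational(-3323, 105) ≈ -31.648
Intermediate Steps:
G = 2 (G = Add(9, -7) = 2)
Function('f')(C) = Add(4, C) (Function('f')(C) = Add(C, Mul(-1, -4)) = Add(C, 4) = Add(4, C))
Function('V')(U) = Add(13, U) (Function('V')(U) = Add(Add(4, U), 9) = Add(13, U))
Add(Mul(E, Pow(126, -1)), Mul(-439, Pow(Function('V')(G), -1))) = Add(Mul(-300, Pow(126, -1)), Mul(-439, Pow(Add(13, 2), -1))) = Add(Mul(-300, Rational(1, 126)), Mul(-439, Pow(15, -1))) = Add(Rational(-50, 21), Mul(-439, Rational(1, 15))) = Add(Rational(-50, 21), Rational(-439, 15)) = Rational(-3323, 105)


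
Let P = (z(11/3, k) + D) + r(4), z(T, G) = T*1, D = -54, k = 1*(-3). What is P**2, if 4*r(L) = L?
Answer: 21904/9 ≈ 2433.8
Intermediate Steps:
r(L) = L/4
k = -3
z(T, G) = T
P = -148/3 (P = (11/3 - 54) + (1/4)*4 = (11*(1/3) - 54) + 1 = (11/3 - 54) + 1 = -151/3 + 1 = -148/3 ≈ -49.333)
P**2 = (-148/3)**2 = 21904/9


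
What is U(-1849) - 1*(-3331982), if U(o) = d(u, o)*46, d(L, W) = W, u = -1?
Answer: 3246928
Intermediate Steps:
U(o) = 46*o (U(o) = o*46 = 46*o)
U(-1849) - 1*(-3331982) = 46*(-1849) - 1*(-3331982) = -85054 + 3331982 = 3246928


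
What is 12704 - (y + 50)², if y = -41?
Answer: 12623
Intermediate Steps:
12704 - (y + 50)² = 12704 - (-41 + 50)² = 12704 - 1*9² = 12704 - 1*81 = 12704 - 81 = 12623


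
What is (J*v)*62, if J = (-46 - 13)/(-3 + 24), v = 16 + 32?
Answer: -58528/7 ≈ -8361.1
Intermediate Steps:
v = 48
J = -59/21 ≈ -2.8095
(J*v)*62 = -59/21*48*62 = -944/7*62 = -58528/7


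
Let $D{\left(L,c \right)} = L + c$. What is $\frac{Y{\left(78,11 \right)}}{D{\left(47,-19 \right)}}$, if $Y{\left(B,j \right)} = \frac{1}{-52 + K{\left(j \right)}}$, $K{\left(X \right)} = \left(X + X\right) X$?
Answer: $\frac{1}{5320} \approx 0.00018797$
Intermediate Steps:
$K{\left(X \right)} = 2 X^{2}$ ($K{\left(X \right)} = 2 X X = 2 X^{2}$)
$Y{\left(B,j \right)} = \frac{1}{-52 + 2 j^{2}}$
$\frac{Y{\left(78,11 \right)}}{D{\left(47,-19 \right)}} = \frac{\frac{1}{2} \frac{1}{-26 + 11^{2}}}{47 - 19} = \frac{\frac{1}{2} \frac{1}{-26 + 121}}{28} = \frac{1}{2 \cdot 95} \cdot \frac{1}{28} = \frac{1}{2} \cdot \frac{1}{95} \cdot \frac{1}{28} = \frac{1}{190} \cdot \frac{1}{28} = \frac{1}{5320}$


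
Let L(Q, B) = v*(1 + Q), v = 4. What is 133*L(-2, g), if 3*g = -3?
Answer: -532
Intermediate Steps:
g = -1 (g = (1/3)*(-3) = -1)
L(Q, B) = 4 + 4*Q (L(Q, B) = 4*(1 + Q) = 4 + 4*Q)
133*L(-2, g) = 133*(4 + 4*(-2)) = 133*(4 - 8) = 133*(-4) = -532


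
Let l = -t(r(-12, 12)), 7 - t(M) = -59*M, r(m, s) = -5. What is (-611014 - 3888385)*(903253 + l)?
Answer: -4065391471859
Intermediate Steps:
t(M) = 7 + 59*M (t(M) = 7 - (-59)*M = 7 + 59*M)
l = 288 (l = -(7 + 59*(-5)) = -(7 - 295) = -1*(-288) = 288)
(-611014 - 3888385)*(903253 + l) = (-611014 - 3888385)*(903253 + 288) = -4499399*903541 = -4065391471859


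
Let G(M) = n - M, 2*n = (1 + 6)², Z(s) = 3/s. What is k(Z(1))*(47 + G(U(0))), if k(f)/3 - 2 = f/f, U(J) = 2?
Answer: 1251/2 ≈ 625.50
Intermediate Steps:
k(f) = 9 (k(f) = 6 + 3*(f/f) = 6 + 3*1 = 6 + 3 = 9)
n = 49/2 (n = (1 + 6)²/2 = (½)*7² = (½)*49 = 49/2 ≈ 24.500)
G(M) = 49/2 - M
k(Z(1))*(47 + G(U(0))) = 9*(47 + (49/2 - 1*2)) = 9*(47 + (49/2 - 2)) = 9*(47 + 45/2) = 9*(139/2) = 1251/2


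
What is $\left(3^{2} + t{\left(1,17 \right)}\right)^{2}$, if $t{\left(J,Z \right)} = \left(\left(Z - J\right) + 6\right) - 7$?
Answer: $576$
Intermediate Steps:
$t{\left(J,Z \right)} = -1 + Z - J$ ($t{\left(J,Z \right)} = \left(6 + Z - J\right) - 7 = -1 + Z - J$)
$\left(3^{2} + t{\left(1,17 \right)}\right)^{2} = \left(3^{2} - -15\right)^{2} = \left(9 - -15\right)^{2} = \left(9 + 15\right)^{2} = 24^{2} = 576$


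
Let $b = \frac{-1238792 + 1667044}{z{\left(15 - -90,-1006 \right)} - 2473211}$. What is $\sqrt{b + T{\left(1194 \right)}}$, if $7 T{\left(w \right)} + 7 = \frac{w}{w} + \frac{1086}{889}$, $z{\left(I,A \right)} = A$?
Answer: $\frac{2 i \sqrt{115002068256038353}}{733192971} \approx 0.92505 i$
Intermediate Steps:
$T{\left(w \right)} = - \frac{4248}{6223}$ ($T{\left(w \right)} = -1 + \frac{\frac{w}{w} + \frac{1086}{889}}{7} = -1 + \frac{1 + 1086 \cdot \frac{1}{889}}{7} = -1 + \frac{1 + \frac{1086}{889}}{7} = -1 + \frac{1}{7} \cdot \frac{1975}{889} = -1 + \frac{1975}{6223} = - \frac{4248}{6223}$)
$b = - \frac{428252}{2474217}$ ($b = \frac{-1238792 + 1667044}{-1006 - 2473211} = \frac{428252}{-2474217} = 428252 \left(- \frac{1}{2474217}\right) = - \frac{428252}{2474217} \approx -0.17309$)
$\sqrt{b + T{\left(1194 \right)}} = \sqrt{- \frac{428252}{2474217} - \frac{4248}{6223}} = \sqrt{- \frac{13175486012}{15397052391}} = \frac{2 i \sqrt{115002068256038353}}{733192971}$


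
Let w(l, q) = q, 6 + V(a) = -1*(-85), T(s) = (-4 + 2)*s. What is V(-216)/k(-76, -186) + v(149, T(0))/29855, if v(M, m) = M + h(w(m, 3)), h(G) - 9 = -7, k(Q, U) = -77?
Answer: -335274/328405 ≈ -1.0209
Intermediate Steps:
T(s) = -2*s
V(a) = 79 (V(a) = -6 - 1*(-85) = -6 + 85 = 79)
h(G) = 2 (h(G) = 9 - 7 = 2)
v(M, m) = 2 + M (v(M, m) = M + 2 = 2 + M)
V(-216)/k(-76, -186) + v(149, T(0))/29855 = 79/(-77) + (2 + 149)/29855 = 79*(-1/77) + 151*(1/29855) = -79/77 + 151/29855 = -335274/328405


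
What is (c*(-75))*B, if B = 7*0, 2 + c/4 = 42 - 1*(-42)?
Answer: 0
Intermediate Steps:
c = 328 (c = -8 + 4*(42 - 1*(-42)) = -8 + 4*(42 + 42) = -8 + 4*84 = -8 + 336 = 328)
B = 0
(c*(-75))*B = (328*(-75))*0 = -24600*0 = 0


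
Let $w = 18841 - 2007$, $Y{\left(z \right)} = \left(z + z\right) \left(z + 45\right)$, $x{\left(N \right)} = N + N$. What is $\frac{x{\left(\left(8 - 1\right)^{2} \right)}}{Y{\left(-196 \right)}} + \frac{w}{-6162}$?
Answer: $- \frac{5080787}{1860924} \approx -2.7302$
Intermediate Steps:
$x{\left(N \right)} = 2 N$
$Y{\left(z \right)} = 2 z \left(45 + z\right)$
$w = 16834$
$\frac{x{\left(\left(8 - 1\right)^{2} \right)}}{Y{\left(-196 \right)}} + \frac{w}{-6162} = \frac{2 \left(8 - 1\right)^{2}}{2 \left(-196\right) \left(45 - 196\right)} + \frac{16834}{-6162} = \frac{2 \cdot 7^{2}}{2 \left(-196\right) \left(-151\right)} + 16834 \left(- \frac{1}{6162}\right) = \frac{2 \cdot 49}{59192} - \frac{8417}{3081} = 98 \cdot \frac{1}{59192} - \frac{8417}{3081} = \frac{1}{604} - \frac{8417}{3081} = - \frac{5080787}{1860924}$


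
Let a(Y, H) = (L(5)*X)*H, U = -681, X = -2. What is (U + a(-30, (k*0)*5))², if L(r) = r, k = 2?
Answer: 463761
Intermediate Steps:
a(Y, H) = -10*H (a(Y, H) = (5*(-2))*H = -10*H)
(U + a(-30, (k*0)*5))² = (-681 - 10*2*0*5)² = (-681 - 0*5)² = (-681 - 10*0)² = (-681 + 0)² = (-681)² = 463761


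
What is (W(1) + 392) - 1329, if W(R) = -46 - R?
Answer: -984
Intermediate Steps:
(W(1) + 392) - 1329 = ((-46 - 1*1) + 392) - 1329 = ((-46 - 1) + 392) - 1329 = (-47 + 392) - 1329 = 345 - 1329 = -984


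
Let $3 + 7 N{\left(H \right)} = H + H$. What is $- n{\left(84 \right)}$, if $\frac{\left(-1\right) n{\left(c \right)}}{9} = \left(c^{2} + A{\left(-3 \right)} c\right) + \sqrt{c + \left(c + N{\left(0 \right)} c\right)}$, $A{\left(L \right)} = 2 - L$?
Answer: $67284 + 18 \sqrt{33} \approx 67387.0$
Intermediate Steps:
$N{\left(H \right)} = - \frac{3}{7} + \frac{2 H}{7}$ ($N{\left(H \right)} = - \frac{3}{7} + \frac{H + H}{7} = - \frac{3}{7} + \frac{2 H}{7}$)
$n{\left(c \right)} = - 45 c - 9 c^{2} - \frac{9 \sqrt{77} \sqrt{c}}{7}$ ($n{\left(c \right)} = - 9 \left(\left(c^{2} + \left(2 - -3\right) c\right) + \sqrt{c + \left(c + \left(- \frac{3}{7} + \frac{2}{7} \cdot 0\right) c\right)}\right) = - 9 \left(\left(c^{2} + \left(2 + 3\right) c\right) + \sqrt{c + \left(c + \left(- \frac{3}{7} + 0\right) c\right)}\right) = - 9 \left(\left(c^{2} + 5 c\right) + \sqrt{c + \left(c - \frac{3 c}{7}\right)}\right) = - 9 \left(\left(c^{2} + 5 c\right) + \sqrt{c + \frac{4 c}{7}}\right) = - 9 \left(\left(c^{2} + 5 c\right) + \sqrt{\frac{11 c}{7}}\right) = - 9 \left(\left(c^{2} + 5 c\right) + \frac{\sqrt{77} \sqrt{c}}{7}\right) = - 9 \left(c^{2} + 5 c + \frac{\sqrt{77} \sqrt{c}}{7}\right) = - 45 c - 9 c^{2} - \frac{9 \sqrt{77} \sqrt{c}}{7}$)
$- n{\left(84 \right)} = - (\left(-45\right) 84 - 9 \cdot 84^{2} - \frac{9 \sqrt{77} \sqrt{84}}{7}) = - (-3780 - 63504 - \frac{9 \sqrt{77} \cdot 2 \sqrt{21}}{7}) = - (-3780 - 63504 - 18 \sqrt{33}) = - (-67284 - 18 \sqrt{33}) = 67284 + 18 \sqrt{33}$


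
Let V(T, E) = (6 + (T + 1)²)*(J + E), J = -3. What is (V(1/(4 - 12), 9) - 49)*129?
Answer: -34701/32 ≈ -1084.4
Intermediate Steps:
V(T, E) = (-3 + E)*(6 + (1 + T)²) (V(T, E) = (6 + (T + 1)²)*(-3 + E) = (6 + (1 + T)²)*(-3 + E) = (-3 + E)*(6 + (1 + T)²))
(V(1/(4 - 12), 9) - 49)*129 = ((-18 - 3*(1 + 1/(4 - 12))² + 6*9 + 9*(1 + 1/(4 - 12))²) - 49)*129 = ((-18 - 3*(1 + 1/(-8))² + 54 + 9*(1 + 1/(-8))²) - 49)*129 = ((-18 - 3*(1 - ⅛)² + 54 + 9*(1 - ⅛)²) - 49)*129 = ((-18 - 3*(7/8)² + 54 + 9*(7/8)²) - 49)*129 = ((-18 - 3*49/64 + 54 + 9*(49/64)) - 49)*129 = ((-18 - 147/64 + 54 + 441/64) - 49)*129 = (1299/32 - 49)*129 = -269/32*129 = -34701/32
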